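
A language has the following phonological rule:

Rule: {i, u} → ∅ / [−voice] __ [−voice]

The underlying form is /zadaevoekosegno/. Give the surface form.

zadaevoekosegno

No segment of /zadaevoekosegno/ meets the structural description of the rule, so the form surfaces unchanged.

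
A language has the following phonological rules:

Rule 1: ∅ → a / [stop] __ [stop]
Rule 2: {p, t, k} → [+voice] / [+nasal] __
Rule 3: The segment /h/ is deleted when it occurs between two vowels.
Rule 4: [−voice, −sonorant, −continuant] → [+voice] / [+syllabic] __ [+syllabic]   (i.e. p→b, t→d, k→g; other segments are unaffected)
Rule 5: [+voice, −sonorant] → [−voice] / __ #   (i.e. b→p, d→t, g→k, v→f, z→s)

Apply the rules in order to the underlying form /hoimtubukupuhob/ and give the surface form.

hoimdubugubuop

Rule 1 (stop-cluster a-epenthesis): no segment meets the environment; /hoimtubukupuhob/ is unchanged.
Rule 2 (post-nasal voicing): /t/ is a voiceless stop immediately after the nasal /m/, so it voices to [d]. /hoimtubukupuhob/ → hoimdubukupuhob.
Rule 3 (intervocalic h-deletion): /h/ occurs between vowels /u/ and /o/, so it deletes. /hoimdubukupuhob/ → hoimdubukupuob.
Rule 4 (intervocalic voicing): /k/ is a voiceless stop between vowels /u/ and /u/, so it voices to [g]. /p/ is a voiceless stop between vowels /u/ and /u/, so it voices to [b]. /hoimdubukupuob/ → hoimdubugubuob.
Rule 5 (final devoicing): /b/ is a voiced obstruent in word-final position, so it devoices to [p]. /hoimdubugubuob/ → hoimdubugubuop.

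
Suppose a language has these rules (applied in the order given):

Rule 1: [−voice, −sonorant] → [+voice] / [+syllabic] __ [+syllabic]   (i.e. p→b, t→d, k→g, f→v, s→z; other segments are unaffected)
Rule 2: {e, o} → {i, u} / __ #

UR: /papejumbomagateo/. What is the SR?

Rule 1 (intervocalic voicing): /p/ is a voiceless obstruent between vowels /a/ and /e/, so it voices to [b]. /t/ is a voiceless obstruent between vowels /a/ and /e/, so it voices to [d]. /papejumbomagateo/ → pabejumbomagadeo.
Rule 2 (final vowel raising): /o/ is a mid vowel in word-final position, so it raises to [u]. /pabejumbomagadeo/ → pabejumbomagadeu.

pabejumbomagadeu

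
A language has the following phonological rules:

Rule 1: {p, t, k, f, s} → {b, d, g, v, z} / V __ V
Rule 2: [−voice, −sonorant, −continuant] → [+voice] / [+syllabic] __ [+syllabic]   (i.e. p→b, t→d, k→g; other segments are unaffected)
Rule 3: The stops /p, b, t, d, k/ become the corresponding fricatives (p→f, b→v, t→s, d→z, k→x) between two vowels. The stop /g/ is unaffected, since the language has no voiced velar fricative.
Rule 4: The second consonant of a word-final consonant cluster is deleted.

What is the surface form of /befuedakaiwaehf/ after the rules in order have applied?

bevuezagaiwaeh

Rule 1 (intervocalic voicing): /f/ is a voiceless obstruent between vowels /e/ and /u/, so it voices to [v]. /k/ is a voiceless obstruent between vowels /a/ and /a/, so it voices to [g]. /befuedakaiwaehf/ → bevuedagaiwaehf.
Rule 2 (intervocalic voicing): no segment meets the environment; /bevuedagaiwaehf/ is unchanged.
Rule 3 (intervocalic spirantization): /d/ is a stop between vowels /e/ and /a/, so it spirantizes to the fricative [z]. /bevuedagaiwaehf/ → bevuezagaiwaehf.
Rule 4 (final cluster simplification): /f/ is the second consonant of a word-final cluster /hf/, so it deletes. /bevuezagaiwaehf/ → bevuezagaiwaeh.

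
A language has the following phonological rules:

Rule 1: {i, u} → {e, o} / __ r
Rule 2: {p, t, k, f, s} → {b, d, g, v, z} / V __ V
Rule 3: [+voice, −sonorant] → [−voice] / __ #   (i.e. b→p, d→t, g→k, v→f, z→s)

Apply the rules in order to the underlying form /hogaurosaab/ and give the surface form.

Rule 1 (pre-rhotic lowering): /u/ is a high vowel immediately before /r/, so it lowers to [o]. /hogaurosaab/ → hogaorosaab.
Rule 2 (intervocalic voicing): /s/ is a voiceless obstruent between vowels /o/ and /a/, so it voices to [z]. /hogaorosaab/ → hogaorozaab.
Rule 3 (final devoicing): /b/ is a voiced obstruent in word-final position, so it devoices to [p]. /hogaorozaab/ → hogaorozaap.

hogaorozaap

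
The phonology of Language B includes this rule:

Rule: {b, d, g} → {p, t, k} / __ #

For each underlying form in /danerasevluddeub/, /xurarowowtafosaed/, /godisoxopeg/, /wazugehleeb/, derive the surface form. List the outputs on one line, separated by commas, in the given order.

/danerasevluddeub/: /b/ is a voiced stop in word-final position, so it devoices to [p]. → [danerasevluddeup].
/xurarowowtafosaed/: /d/ is a voiced stop in word-final position, so it devoices to [t]. → [xurarowowtafosaet].
/godisoxopeg/: /g/ is a voiced stop in word-final position, so it devoices to [k]. → [godisoxopek].
/wazugehleeb/: /b/ is a voiced stop in word-final position, so it devoices to [p]. → [wazugehleep].

danerasevluddeup, xurarowowtafosaet, godisoxopek, wazugehleep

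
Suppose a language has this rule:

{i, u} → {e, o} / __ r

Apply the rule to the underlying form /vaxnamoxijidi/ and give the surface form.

vaxnamoxijidi

No segment of /vaxnamoxijidi/ meets the structural description of the rule, so the form surfaces unchanged.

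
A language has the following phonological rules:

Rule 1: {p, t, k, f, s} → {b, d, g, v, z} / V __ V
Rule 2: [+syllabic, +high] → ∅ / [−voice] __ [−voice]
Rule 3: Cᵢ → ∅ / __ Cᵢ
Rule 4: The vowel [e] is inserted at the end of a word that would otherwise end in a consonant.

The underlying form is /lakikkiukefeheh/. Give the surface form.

Rule 1 (intervocalic voicing): /k/ is a voiceless obstruent between vowels /a/ and /i/, so it voices to [g]. /k/ is a voiceless obstruent between vowels /u/ and /e/, so it voices to [g]. /f/ is a voiceless obstruent between vowels /e/ and /e/, so it voices to [v]. /lakikkiukefeheh/ → lagikkiugeveheh.
Rule 2 (high vowel syncope): no segment meets the environment; /lagikkiugeveheh/ is unchanged.
Rule 3 (degemination): /kk/ is a geminate; the first /k/ deletes. /lagikkiugeveheh/ → lagikiugeveheh.
Rule 4 (final e-epenthesis): the form ends in the consonant /h/, so [e] is inserted word-finally. /lagikiugeveheh/ → lagikiugevehehe.

lagikiugevehehe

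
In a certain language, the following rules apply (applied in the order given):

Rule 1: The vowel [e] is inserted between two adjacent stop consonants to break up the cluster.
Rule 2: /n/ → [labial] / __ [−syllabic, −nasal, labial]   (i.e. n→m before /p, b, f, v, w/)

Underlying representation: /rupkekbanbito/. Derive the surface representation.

Rule 1 (stop-cluster e-epenthesis): /p/ and /k/ form a stop–stop cluster, so [e] is inserted between them. /k/ and /b/ form a stop–stop cluster, so [e] is inserted between them. /rupkekbanbito/ → rupekekebanbito.
Rule 2 (nasal place assimilation): /n/ precedes the labial consonant /b/, so it assimilates in place to [m]. /rupekekebanbito/ → rupekekebambito.

rupekekebambito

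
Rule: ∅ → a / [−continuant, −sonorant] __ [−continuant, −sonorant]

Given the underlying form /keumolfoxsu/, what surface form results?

keumolfoxsu

No segment of /keumolfoxsu/ meets the structural description of the rule, so the form surfaces unchanged.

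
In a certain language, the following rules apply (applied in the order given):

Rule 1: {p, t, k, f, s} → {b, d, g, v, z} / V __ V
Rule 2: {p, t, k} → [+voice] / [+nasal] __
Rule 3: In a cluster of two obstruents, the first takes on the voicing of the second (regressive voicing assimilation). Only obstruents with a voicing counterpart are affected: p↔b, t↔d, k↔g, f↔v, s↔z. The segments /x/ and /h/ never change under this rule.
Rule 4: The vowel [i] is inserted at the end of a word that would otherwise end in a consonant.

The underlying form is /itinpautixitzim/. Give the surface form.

idinbaudixidzimi

Rule 1 (intervocalic voicing): /t/ is a voiceless obstruent between vowels /i/ and /i/, so it voices to [d]. /t/ is a voiceless obstruent between vowels /u/ and /i/, so it voices to [d]. /itinpautixitzim/ → idinpaudixitzim.
Rule 2 (post-nasal voicing): /p/ is a voiceless stop immediately after the nasal /n/, so it voices to [b]. /idinpaudixitzim/ → idinbaudixitzim.
Rule 3 (regressive voicing assimilation): /t/ precedes the voiced obstruent /z/, so it voices to [d] by assimilation. /idinbaudixitzim/ → idinbaudixidzim.
Rule 4 (final i-epenthesis): the form ends in the consonant /m/, so [i] is inserted word-finally. /idinbaudixidzim/ → idinbaudixidzimi.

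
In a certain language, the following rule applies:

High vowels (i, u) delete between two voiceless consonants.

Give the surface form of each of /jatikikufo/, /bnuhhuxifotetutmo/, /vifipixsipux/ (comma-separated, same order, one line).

jatkkfo, bnuhhxfotettmo, vifpxspx

/jatikikufo/: /i/ is a high vowel flanked by voiceless consonants /t/ and /k/, so it deletes. /i/ is a high vowel flanked by voiceless consonants /k/ and /k/, so it deletes. /u/ is a high vowel flanked by voiceless consonants /k/ and /f/, so it deletes. → [jatkkfo].
/bnuhhuxifotetutmo/: /u/ is a high vowel flanked by voiceless consonants /h/ and /x/, so it deletes. /i/ is a high vowel flanked by voiceless consonants /x/ and /f/, so it deletes. /u/ is a high vowel flanked by voiceless consonants /t/ and /t/, so it deletes. → [bnuhhxfotettmo].
/vifipixsipux/: /i/ is a high vowel flanked by voiceless consonants /f/ and /p/, so it deletes. /i/ is a high vowel flanked by voiceless consonants /p/ and /x/, so it deletes. /i/ is a high vowel flanked by voiceless consonants /s/ and /p/, so it deletes. /u/ is a high vowel flanked by voiceless consonants /p/ and /x/, so it deletes. → [vifpxspx].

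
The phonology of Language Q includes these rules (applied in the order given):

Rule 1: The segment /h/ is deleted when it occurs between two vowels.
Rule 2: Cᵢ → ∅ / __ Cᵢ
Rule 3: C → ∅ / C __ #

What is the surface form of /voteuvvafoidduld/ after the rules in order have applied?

voteuvafoidul

Rule 1 (intervocalic h-deletion): no segment meets the environment; /voteuvvafoidduld/ is unchanged.
Rule 2 (degemination): /vv/ is a geminate; the first /v/ deletes. /dd/ is a geminate; the first /d/ deletes. /voteuvvafoidduld/ → voteuvafoiduld.
Rule 3 (final cluster simplification): /d/ is the second consonant of a word-final cluster /ld/, so it deletes. /voteuvafoiduld/ → voteuvafoidul.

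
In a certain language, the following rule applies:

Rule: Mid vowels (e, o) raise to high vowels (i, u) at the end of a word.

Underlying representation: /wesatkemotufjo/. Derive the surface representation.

Scanning /wesatkemotufjo/: /e/ at position 2 is not in the conditioning environment; /e/ at position 7 is not in the conditioning environment; /o/ at position 9 is not in the conditioning environment; /o/ is a mid vowel in word-final position, so it raises to [u].
Result: [wesatkemotufju].

wesatkemotufju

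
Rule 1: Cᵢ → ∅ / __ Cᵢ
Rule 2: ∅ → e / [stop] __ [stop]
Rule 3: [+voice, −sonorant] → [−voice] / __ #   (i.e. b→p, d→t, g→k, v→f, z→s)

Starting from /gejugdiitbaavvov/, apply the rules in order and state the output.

gejugediitebaavof

Rule 1 (degemination): /vv/ is a geminate; the first /v/ deletes. /gejugdiitbaavvov/ → gejugdiitbaavov.
Rule 2 (stop-cluster e-epenthesis): /g/ and /d/ form a stop–stop cluster, so [e] is inserted between them. /t/ and /b/ form a stop–stop cluster, so [e] is inserted between them. /gejugdiitbaavov/ → gejugediitebaavov.
Rule 3 (final devoicing): /v/ is a voiced obstruent in word-final position, so it devoices to [f]. /gejugediitebaavov/ → gejugediitebaavof.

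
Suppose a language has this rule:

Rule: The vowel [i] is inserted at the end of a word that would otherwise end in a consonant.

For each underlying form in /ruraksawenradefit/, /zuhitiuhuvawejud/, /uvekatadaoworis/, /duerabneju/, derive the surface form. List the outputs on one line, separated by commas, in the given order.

/ruraksawenradefit/: the form ends in the consonant /t/, so [i] is inserted word-finally. → [ruraksawenradefiti].
/zuhitiuhuvawejud/: the form ends in the consonant /d/, so [i] is inserted word-finally. → [zuhitiuhuvawejudi].
/uvekatadaoworis/: the form ends in the consonant /s/, so [i] is inserted word-finally. → [uvekatadaoworisi].
/duerabneju/: the rule's environment is not met; surfaces unchanged as [duerabneju].

ruraksawenradefiti, zuhitiuhuvawejudi, uvekatadaoworisi, duerabneju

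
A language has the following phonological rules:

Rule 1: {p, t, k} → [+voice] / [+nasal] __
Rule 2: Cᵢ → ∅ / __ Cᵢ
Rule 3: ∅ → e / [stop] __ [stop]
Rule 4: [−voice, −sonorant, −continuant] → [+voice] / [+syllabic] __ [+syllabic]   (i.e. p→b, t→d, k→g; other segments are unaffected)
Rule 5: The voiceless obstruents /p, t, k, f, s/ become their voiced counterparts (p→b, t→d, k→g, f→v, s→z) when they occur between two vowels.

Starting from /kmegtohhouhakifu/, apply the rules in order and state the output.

Rule 1 (post-nasal voicing): no segment meets the environment; /kmegtohhouhakifu/ is unchanged.
Rule 2 (degemination): /hh/ is a geminate; the first /h/ deletes. /kmegtohhouhakifu/ → kmegtohouhakifu.
Rule 3 (stop-cluster e-epenthesis): /g/ and /t/ form a stop–stop cluster, so [e] is inserted between them. /kmegtohouhakifu/ → kmegetohouhakifu.
Rule 4 (intervocalic voicing): /t/ is a voiceless stop between vowels /e/ and /o/, so it voices to [d]. /k/ is a voiceless stop between vowels /a/ and /i/, so it voices to [g]. /kmegetohouhakifu/ → kmegedohouhagifu.
Rule 5 (intervocalic voicing): /f/ is a voiceless obstruent between vowels /i/ and /u/, so it voices to [v]. /kmegedohouhagifu/ → kmegedohouhagivu.

kmegedohouhagivu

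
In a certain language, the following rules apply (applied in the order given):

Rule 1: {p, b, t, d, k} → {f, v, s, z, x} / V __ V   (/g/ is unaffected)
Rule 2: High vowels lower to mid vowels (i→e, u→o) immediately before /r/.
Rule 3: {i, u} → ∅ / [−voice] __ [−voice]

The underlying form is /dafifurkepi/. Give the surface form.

Rule 1 (intervocalic spirantization): /p/ is a stop between vowels /e/ and /i/, so it spirantizes to the fricative [f]. /dafifurkepi/ → dafifurkefi.
Rule 2 (pre-rhotic lowering): /u/ is a high vowel immediately before /r/, so it lowers to [o]. /dafifurkefi/ → dafiforkefi.
Rule 3 (high vowel syncope): /i/ is a high vowel flanked by voiceless consonants /f/ and /f/, so it deletes. /dafiforkefi/ → dafforkefi.

dafforkefi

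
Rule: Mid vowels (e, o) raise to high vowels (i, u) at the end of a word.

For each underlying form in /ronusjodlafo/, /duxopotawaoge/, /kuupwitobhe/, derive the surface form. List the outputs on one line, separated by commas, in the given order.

ronusjodlafu, duxopotawaogi, kuupwitobhi

/ronusjodlafo/: /o/ is a mid vowel in word-final position, so it raises to [u]. → [ronusjodlafu].
/duxopotawaoge/: /e/ is a mid vowel in word-final position, so it raises to [i]. → [duxopotawaogi].
/kuupwitobhe/: /e/ is a mid vowel in word-final position, so it raises to [i]. → [kuupwitobhi].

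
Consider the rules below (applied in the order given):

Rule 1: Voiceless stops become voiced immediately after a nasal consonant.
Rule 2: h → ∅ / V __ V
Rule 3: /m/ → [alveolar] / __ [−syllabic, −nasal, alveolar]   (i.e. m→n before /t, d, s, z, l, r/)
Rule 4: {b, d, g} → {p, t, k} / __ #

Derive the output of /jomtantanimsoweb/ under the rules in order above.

jondandaninsowep

Rule 1 (post-nasal voicing): /t/ is a voiceless stop immediately after the nasal /m/, so it voices to [d]. /t/ is a voiceless stop immediately after the nasal /n/, so it voices to [d]. /jomtantanimsoweb/ → jomdandanimsoweb.
Rule 2 (intervocalic h-deletion): no segment meets the environment; /jomdandanimsoweb/ is unchanged.
Rule 3 (nasal place assimilation): /m/ precedes the alveolar consonant /d/, so it assimilates in place to [n]. /m/ precedes the alveolar consonant /s/, so it assimilates in place to [n]. /jomdandanimsoweb/ → jondandaninsoweb.
Rule 4 (final devoicing): /b/ is a voiced stop in word-final position, so it devoices to [p]. /jondandaninsoweb/ → jondandaninsowep.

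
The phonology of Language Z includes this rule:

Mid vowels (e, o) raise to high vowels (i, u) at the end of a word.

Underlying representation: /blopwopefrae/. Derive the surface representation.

blopwopefrai

Scanning /blopwopefrae/: /o/ at position 3 is not in the conditioning environment; /o/ at position 6 is not in the conditioning environment; /e/ at position 8 is not in the conditioning environment; /e/ is a mid vowel in word-final position, so it raises to [i].
Result: [blopwopefrai].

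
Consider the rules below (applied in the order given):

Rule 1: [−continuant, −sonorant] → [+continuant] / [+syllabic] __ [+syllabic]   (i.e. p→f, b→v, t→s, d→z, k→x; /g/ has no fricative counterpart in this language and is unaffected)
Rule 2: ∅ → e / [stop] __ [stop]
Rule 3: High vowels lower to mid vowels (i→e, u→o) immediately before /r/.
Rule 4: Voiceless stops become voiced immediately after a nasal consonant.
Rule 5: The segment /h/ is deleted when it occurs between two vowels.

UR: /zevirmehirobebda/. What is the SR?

Rule 1 (intervocalic spirantization): /b/ is a stop between vowels /o/ and /e/, so it spirantizes to the fricative [v]. /zevirmehirobebda/ → zevirmehirovebda.
Rule 2 (stop-cluster e-epenthesis): /b/ and /d/ form a stop–stop cluster, so [e] is inserted between them. /zevirmehirovebda/ → zevirmehirovebeda.
Rule 3 (pre-rhotic lowering): /i/ is a high vowel immediately before /r/, so it lowers to [e]. /i/ is a high vowel immediately before /r/, so it lowers to [e]. /zevirmehirovebeda/ → zevermeherovebeda.
Rule 4 (post-nasal voicing): no segment meets the environment; /zevermeherovebeda/ is unchanged.
Rule 5 (intervocalic h-deletion): /h/ occurs between vowels /e/ and /e/, so it deletes. /zevermeherovebeda/ → zevermeerovebeda.

zevermeerovebeda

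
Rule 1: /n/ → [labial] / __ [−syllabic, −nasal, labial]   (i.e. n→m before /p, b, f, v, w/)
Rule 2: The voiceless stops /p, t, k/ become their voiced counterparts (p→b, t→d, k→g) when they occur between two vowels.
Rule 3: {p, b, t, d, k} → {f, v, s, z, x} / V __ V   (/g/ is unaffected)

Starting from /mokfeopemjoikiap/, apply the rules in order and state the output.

mokfeovemjoigiap

Rule 1 (nasal place assimilation): no segment meets the environment; /mokfeopemjoikiap/ is unchanged.
Rule 2 (intervocalic voicing): /p/ is a voiceless stop between vowels /o/ and /e/, so it voices to [b]. /k/ is a voiceless stop between vowels /i/ and /i/, so it voices to [g]. /mokfeopemjoikiap/ → mokfeobemjoigiap.
Rule 3 (intervocalic spirantization): /b/ is a stop between vowels /o/ and /e/, so it spirantizes to the fricative [v]. /mokfeobemjoigiap/ → mokfeovemjoigiap.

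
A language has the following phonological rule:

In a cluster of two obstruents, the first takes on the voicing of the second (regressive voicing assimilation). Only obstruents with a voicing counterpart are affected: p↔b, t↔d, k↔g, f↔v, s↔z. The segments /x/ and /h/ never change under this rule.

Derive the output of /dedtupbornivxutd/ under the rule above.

dettubbornifxudd

/d/ precedes the voiceless obstruent /t/, so it devoices to [t] by assimilation.
/p/ precedes the voiced obstruent /b/, so it voices to [b] by assimilation.
/v/ precedes the voiceless obstruent /x/, so it devoices to [f] by assimilation.
/t/ precedes the voiced obstruent /d/, so it voices to [d] by assimilation.
The other instances of /d/, /t/, /b/ do not occur in the required environment and remain unchanged.
Surface form: [dettubbornifxudd].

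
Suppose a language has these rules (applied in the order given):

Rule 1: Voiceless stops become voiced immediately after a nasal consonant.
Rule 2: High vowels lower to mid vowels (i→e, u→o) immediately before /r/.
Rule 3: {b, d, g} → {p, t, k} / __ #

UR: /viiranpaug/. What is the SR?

Rule 1 (post-nasal voicing): /p/ is a voiceless stop immediately after the nasal /n/, so it voices to [b]. /viiranpaug/ → viiranbaug.
Rule 2 (pre-rhotic lowering): /i/ is a high vowel immediately before /r/, so it lowers to [e]. /viiranbaug/ → vieranbaug.
Rule 3 (final devoicing): /g/ is a voiced stop in word-final position, so it devoices to [k]. /vieranbaug/ → vieranbauk.

vieranbauk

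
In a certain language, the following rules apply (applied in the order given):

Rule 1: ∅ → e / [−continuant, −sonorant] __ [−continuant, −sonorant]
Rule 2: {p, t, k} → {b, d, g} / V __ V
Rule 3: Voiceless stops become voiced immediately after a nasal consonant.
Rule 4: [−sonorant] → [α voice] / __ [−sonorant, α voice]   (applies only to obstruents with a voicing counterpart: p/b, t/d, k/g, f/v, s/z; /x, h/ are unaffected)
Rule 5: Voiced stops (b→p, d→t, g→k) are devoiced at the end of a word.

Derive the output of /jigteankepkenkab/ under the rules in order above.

Rule 1 (stop-cluster e-epenthesis): /g/ and /t/ form a stop–stop cluster, so [e] is inserted between them. /p/ and /k/ form a stop–stop cluster, so [e] is inserted between them. /jigteankepkenkab/ → jigeteankepekenkab.
Rule 2 (intervocalic voicing): /t/ is a voiceless stop between vowels /e/ and /e/, so it voices to [d]. /p/ is a voiceless stop between vowels /e/ and /e/, so it voices to [b]. /k/ is a voiceless stop between vowels /e/ and /e/, so it voices to [g]. /jigeteankepekenkab/ → jigedeankebegenkab.
Rule 3 (post-nasal voicing): /k/ is a voiceless stop immediately after the nasal /n/, so it voices to [g]. /k/ is a voiceless stop immediately after the nasal /n/, so it voices to [g]. /jigedeankebegenkab/ → jigedeangebegengab.
Rule 4 (regressive voicing assimilation): no segment meets the environment; /jigedeangebegengab/ is unchanged.
Rule 5 (final devoicing): /b/ is a voiced stop in word-final position, so it devoices to [p]. /jigedeangebegengab/ → jigedeangebegengap.

jigedeangebegengap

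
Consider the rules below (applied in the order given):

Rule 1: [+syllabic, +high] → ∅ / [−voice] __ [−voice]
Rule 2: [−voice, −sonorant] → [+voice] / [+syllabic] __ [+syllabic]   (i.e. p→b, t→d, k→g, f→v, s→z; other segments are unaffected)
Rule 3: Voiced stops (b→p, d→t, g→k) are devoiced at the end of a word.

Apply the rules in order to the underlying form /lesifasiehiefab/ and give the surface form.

lesfaziehievap

Rule 1 (high vowel syncope): /i/ is a high vowel flanked by voiceless consonants /s/ and /f/, so it deletes. /lesifasiehiefab/ → lesfasiehiefab.
Rule 2 (intervocalic voicing): /s/ is a voiceless obstruent between vowels /a/ and /i/, so it voices to [z]. /f/ is a voiceless obstruent between vowels /e/ and /a/, so it voices to [v]. /lesfasiehiefab/ → lesfaziehievab.
Rule 3 (final devoicing): /b/ is a voiced stop in word-final position, so it devoices to [p]. /lesfaziehievab/ → lesfaziehievap.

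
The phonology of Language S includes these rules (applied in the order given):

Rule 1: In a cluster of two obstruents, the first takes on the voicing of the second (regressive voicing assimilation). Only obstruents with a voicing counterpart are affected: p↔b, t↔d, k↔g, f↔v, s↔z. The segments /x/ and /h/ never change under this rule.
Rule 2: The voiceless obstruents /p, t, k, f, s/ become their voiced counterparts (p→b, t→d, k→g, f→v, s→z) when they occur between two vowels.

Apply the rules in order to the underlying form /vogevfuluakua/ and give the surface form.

vogeffuluagua

Rule 1 (regressive voicing assimilation): /v/ precedes the voiceless obstruent /f/, so it devoices to [f] by assimilation. /vogevfuluakua/ → vogeffuluakua.
Rule 2 (intervocalic voicing): /k/ is a voiceless obstruent between vowels /a/ and /u/, so it voices to [g]. /vogeffuluakua/ → vogeffuluagua.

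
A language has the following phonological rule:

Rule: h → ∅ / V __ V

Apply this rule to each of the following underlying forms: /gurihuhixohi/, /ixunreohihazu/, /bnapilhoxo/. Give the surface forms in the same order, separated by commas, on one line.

/gurihuhixohi/: /h/ occurs between vowels /i/ and /u/, so it deletes. /h/ occurs between vowels /u/ and /i/, so it deletes. /h/ occurs between vowels /o/ and /i/, so it deletes. → [guriuixoi].
/ixunreohihazu/: /h/ occurs between vowels /o/ and /i/, so it deletes. /h/ occurs between vowels /i/ and /a/, so it deletes. → [ixunreoiazu].
/bnapilhoxo/: the rule's environment is not met; surfaces unchanged as [bnapilhoxo].

guriuixoi, ixunreoiazu, bnapilhoxo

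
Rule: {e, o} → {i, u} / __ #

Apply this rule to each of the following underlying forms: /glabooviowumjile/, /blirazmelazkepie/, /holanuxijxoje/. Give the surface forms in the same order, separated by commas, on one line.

/glabooviowumjile/: /e/ is a mid vowel in word-final position, so it raises to [i]. → [glabooviowumjili].
/blirazmelazkepie/: /e/ is a mid vowel in word-final position, so it raises to [i]. → [blirazmelazkepii].
/holanuxijxoje/: /e/ is a mid vowel in word-final position, so it raises to [i]. → [holanuxijxoji].

glabooviowumjili, blirazmelazkepii, holanuxijxoji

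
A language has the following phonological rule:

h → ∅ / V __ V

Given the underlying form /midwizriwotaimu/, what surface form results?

No segment of /midwizriwotaimu/ meets the structural description of the rule, so the form surfaces unchanged.

midwizriwotaimu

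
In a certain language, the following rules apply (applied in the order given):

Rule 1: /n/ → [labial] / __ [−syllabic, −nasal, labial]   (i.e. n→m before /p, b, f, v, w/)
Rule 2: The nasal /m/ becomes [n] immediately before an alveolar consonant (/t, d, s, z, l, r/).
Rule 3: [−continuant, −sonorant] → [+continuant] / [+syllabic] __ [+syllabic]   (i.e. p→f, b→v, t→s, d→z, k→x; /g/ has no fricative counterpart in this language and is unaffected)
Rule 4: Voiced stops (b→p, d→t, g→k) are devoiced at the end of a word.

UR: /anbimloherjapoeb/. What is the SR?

Rule 1 (nasal place assimilation): /n/ precedes the labial consonant /b/, so it assimilates in place to [m]. /anbimloherjapoeb/ → ambimloherjapoeb.
Rule 2 (nasal place assimilation): /m/ precedes the alveolar consonant /l/, so it assimilates in place to [n]. /ambimloherjapoeb/ → ambinloherjapoeb.
Rule 3 (intervocalic spirantization): /p/ is a stop between vowels /a/ and /o/, so it spirantizes to the fricative [f]. /ambinloherjapoeb/ → ambinloherjafoeb.
Rule 4 (final devoicing): /b/ is a voiced stop in word-final position, so it devoices to [p]. /ambinloherjafoeb/ → ambinloherjafoep.

ambinloherjafoep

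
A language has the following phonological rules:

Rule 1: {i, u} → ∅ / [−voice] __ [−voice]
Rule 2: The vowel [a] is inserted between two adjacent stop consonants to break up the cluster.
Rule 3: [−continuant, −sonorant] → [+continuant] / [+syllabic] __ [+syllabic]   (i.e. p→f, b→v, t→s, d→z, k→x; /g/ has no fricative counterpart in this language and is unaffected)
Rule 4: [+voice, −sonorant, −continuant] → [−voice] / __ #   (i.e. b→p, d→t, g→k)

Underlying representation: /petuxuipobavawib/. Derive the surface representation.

Rule 1 (high vowel syncope): /u/ is a high vowel flanked by voiceless consonants /t/ and /x/, so it deletes. /petuxuipobavawib/ → petxuipobavawib.
Rule 2 (stop-cluster a-epenthesis): no segment meets the environment; /petxuipobavawib/ is unchanged.
Rule 3 (intervocalic spirantization): /p/ is a stop between vowels /i/ and /o/, so it spirantizes to the fricative [f]. /b/ is a stop between vowels /o/ and /a/, so it spirantizes to the fricative [v]. /petxuipobavawib/ → petxuifovavawib.
Rule 4 (final devoicing): /b/ is a voiced stop in word-final position, so it devoices to [p]. /petxuifovavawib/ → petxuifovavawip.

petxuifovavawip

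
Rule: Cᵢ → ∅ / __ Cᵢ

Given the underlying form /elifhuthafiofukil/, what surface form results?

elifhuthafiofukil

No segment of /elifhuthafiofukil/ meets the structural description of the rule, so the form surfaces unchanged.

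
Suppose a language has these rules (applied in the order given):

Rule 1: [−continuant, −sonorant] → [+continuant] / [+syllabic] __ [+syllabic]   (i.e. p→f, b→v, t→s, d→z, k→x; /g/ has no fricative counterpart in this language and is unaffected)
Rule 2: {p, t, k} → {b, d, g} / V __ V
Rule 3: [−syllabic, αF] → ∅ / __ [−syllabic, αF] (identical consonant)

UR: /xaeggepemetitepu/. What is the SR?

xaegefemesisefu

Rule 1 (intervocalic spirantization): /p/ is a stop between vowels /e/ and /e/, so it spirantizes to the fricative [f]. /t/ is a stop between vowels /e/ and /i/, so it spirantizes to the fricative [s]. /t/ is a stop between vowels /i/ and /e/, so it spirantizes to the fricative [s]. /p/ is a stop between vowels /e/ and /u/, so it spirantizes to the fricative [f]. /xaeggepemetitepu/ → xaeggefemesisefu.
Rule 2 (intervocalic voicing): no segment meets the environment; /xaeggefemesisefu/ is unchanged.
Rule 3 (degemination): /gg/ is a geminate; the first /g/ deletes. /xaeggefemesisefu/ → xaegefemesisefu.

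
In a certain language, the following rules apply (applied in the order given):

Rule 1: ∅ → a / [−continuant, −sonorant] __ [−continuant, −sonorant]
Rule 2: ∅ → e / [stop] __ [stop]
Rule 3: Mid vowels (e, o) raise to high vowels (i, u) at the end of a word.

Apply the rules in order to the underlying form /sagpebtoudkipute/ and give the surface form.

Rule 1 (stop-cluster a-epenthesis): /g/ and /p/ form a stop–stop cluster, so [a] is inserted between them. /b/ and /t/ form a stop–stop cluster, so [a] is inserted between them. /d/ and /k/ form a stop–stop cluster, so [a] is inserted between them. /sagpebtoudkipute/ → sagapebatoudakipute.
Rule 2 (stop-cluster e-epenthesis): no segment meets the environment; /sagapebatoudakipute/ is unchanged.
Rule 3 (final vowel raising): /e/ is a mid vowel in word-final position, so it raises to [i]. /sagapebatoudakipute/ → sagapebatoudakiputi.

sagapebatoudakiputi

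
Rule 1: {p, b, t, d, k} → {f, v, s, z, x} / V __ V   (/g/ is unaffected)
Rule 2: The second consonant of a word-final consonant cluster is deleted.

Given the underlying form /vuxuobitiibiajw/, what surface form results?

Rule 1 (intervocalic spirantization): /b/ is a stop between vowels /o/ and /i/, so it spirantizes to the fricative [v]. /t/ is a stop between vowels /i/ and /i/, so it spirantizes to the fricative [s]. /b/ is a stop between vowels /i/ and /i/, so it spirantizes to the fricative [v]. /vuxuobitiibiajw/ → vuxuovisiiviajw.
Rule 2 (final cluster simplification): /w/ is the second consonant of a word-final cluster /jw/, so it deletes. /vuxuovisiiviajw/ → vuxuovisiiviaj.

vuxuovisiiviaj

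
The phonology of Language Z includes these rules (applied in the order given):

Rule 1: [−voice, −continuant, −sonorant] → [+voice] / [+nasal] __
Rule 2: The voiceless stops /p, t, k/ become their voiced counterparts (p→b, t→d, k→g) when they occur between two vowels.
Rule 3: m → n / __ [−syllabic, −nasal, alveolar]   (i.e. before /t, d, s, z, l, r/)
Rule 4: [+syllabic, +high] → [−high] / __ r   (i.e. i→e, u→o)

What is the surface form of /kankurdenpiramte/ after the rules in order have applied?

Rule 1 (post-nasal voicing): /k/ is a voiceless stop immediately after the nasal /n/, so it voices to [g]. /p/ is a voiceless stop immediately after the nasal /n/, so it voices to [b]. /t/ is a voiceless stop immediately after the nasal /m/, so it voices to [d]. /kankurdenpiramte/ → kangurdenbiramde.
Rule 2 (intervocalic voicing): no segment meets the environment; /kangurdenbiramde/ is unchanged.
Rule 3 (nasal place assimilation): /m/ precedes the alveolar consonant /d/, so it assimilates in place to [n]. /kangurdenbiramde/ → kangurdenbirande.
Rule 4 (pre-rhotic lowering): /u/ is a high vowel immediately before /r/, so it lowers to [o]. /i/ is a high vowel immediately before /r/, so it lowers to [e]. /kangurdenbirande/ → kangordenberande.

kangordenberande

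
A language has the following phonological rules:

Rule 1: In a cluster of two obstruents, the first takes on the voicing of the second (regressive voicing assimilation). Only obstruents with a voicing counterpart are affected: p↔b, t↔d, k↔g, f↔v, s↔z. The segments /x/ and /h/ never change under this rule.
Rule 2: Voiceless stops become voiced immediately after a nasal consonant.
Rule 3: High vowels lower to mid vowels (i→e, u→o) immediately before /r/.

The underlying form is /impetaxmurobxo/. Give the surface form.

Rule 1 (regressive voicing assimilation): /b/ precedes the voiceless obstruent /x/, so it devoices to [p] by assimilation. /impetaxmurobxo/ → impetaxmuropxo.
Rule 2 (post-nasal voicing): /p/ is a voiceless stop immediately after the nasal /m/, so it voices to [b]. /impetaxmuropxo/ → imbetaxmuropxo.
Rule 3 (pre-rhotic lowering): /u/ is a high vowel immediately before /r/, so it lowers to [o]. /imbetaxmuropxo/ → imbetaxmoropxo.

imbetaxmoropxo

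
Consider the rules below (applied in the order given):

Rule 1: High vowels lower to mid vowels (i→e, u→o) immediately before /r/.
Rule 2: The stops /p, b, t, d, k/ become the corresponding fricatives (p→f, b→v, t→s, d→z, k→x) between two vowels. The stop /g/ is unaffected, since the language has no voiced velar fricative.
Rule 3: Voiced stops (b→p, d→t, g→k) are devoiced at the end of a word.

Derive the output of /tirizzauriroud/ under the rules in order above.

Rule 1 (pre-rhotic lowering): /i/ is a high vowel immediately before /r/, so it lowers to [e]. /u/ is a high vowel immediately before /r/, so it lowers to [o]. /i/ is a high vowel immediately before /r/, so it lowers to [e]. /tirizzauriroud/ → terizzaoreroud.
Rule 2 (intervocalic spirantization): no segment meets the environment; /terizzaoreroud/ is unchanged.
Rule 3 (final devoicing): /d/ is a voiced stop in word-final position, so it devoices to [t]. /terizzaoreroud/ → terizzaorerout.

terizzaorerout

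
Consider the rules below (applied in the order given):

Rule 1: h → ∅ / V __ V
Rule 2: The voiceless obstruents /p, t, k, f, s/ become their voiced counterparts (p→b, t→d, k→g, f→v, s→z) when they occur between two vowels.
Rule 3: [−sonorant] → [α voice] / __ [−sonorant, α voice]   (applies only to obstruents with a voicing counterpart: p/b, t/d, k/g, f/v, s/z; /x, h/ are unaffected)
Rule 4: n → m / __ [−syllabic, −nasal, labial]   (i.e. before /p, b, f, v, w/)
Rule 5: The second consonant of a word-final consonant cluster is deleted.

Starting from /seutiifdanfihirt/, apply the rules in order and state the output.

seudiivdamfiir

Rule 1 (intervocalic h-deletion): /h/ occurs between vowels /i/ and /i/, so it deletes. /seutiifdanfihirt/ → seutiifdanfiirt.
Rule 2 (intervocalic voicing): /t/ is a voiceless obstruent between vowels /u/ and /i/, so it voices to [d]. /seutiifdanfiirt/ → seudiifdanfiirt.
Rule 3 (regressive voicing assimilation): /f/ precedes the voiced obstruent /d/, so it voices to [v] by assimilation. /seudiifdanfiirt/ → seudiivdanfiirt.
Rule 4 (nasal place assimilation): /n/ precedes the labial consonant /f/, so it assimilates in place to [m]. /seudiivdanfiirt/ → seudiivdamfiirt.
Rule 5 (final cluster simplification): /t/ is the second consonant of a word-final cluster /rt/, so it deletes. /seudiivdamfiirt/ → seudiivdamfiir.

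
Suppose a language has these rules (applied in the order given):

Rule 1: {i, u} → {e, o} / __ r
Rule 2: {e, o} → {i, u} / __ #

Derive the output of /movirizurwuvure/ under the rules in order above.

moverizorwuvori

Rule 1 (pre-rhotic lowering): /i/ is a high vowel immediately before /r/, so it lowers to [e]. /u/ is a high vowel immediately before /r/, so it lowers to [o]. /u/ is a high vowel immediately before /r/, so it lowers to [o]. /movirizurwuvure/ → moverizorwuvore.
Rule 2 (final vowel raising): /e/ is a mid vowel in word-final position, so it raises to [i]. /moverizorwuvore/ → moverizorwuvori.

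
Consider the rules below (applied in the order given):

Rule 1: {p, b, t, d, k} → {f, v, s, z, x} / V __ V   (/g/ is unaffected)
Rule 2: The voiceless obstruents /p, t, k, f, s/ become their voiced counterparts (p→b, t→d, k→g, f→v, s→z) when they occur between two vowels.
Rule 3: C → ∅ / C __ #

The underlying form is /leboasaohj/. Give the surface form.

Rule 1 (intervocalic spirantization): /b/ is a stop between vowels /e/ and /o/, so it spirantizes to the fricative [v]. /leboasaohj/ → levoasaohj.
Rule 2 (intervocalic voicing): /s/ is a voiceless obstruent between vowels /a/ and /a/, so it voices to [z]. /levoasaohj/ → levoazaohj.
Rule 3 (final cluster simplification): /j/ is the second consonant of a word-final cluster /hj/, so it deletes. /levoazaohj/ → levoazaoh.

levoazaoh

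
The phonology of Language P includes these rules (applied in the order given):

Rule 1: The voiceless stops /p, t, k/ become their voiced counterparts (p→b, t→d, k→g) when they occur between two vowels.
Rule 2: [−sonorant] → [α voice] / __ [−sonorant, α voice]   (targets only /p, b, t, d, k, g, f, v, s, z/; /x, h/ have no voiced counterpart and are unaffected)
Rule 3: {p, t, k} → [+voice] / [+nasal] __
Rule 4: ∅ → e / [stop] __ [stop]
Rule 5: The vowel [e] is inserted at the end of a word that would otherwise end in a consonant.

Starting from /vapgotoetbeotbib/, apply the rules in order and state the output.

Rule 1 (intervocalic voicing): /t/ is a voiceless stop between vowels /o/ and /o/, so it voices to [d]. /vapgotoetbeotbib/ → vapgodoetbeotbib.
Rule 2 (regressive voicing assimilation): /p/ precedes the voiced obstruent /g/, so it voices to [b] by assimilation. /t/ precedes the voiced obstruent /b/, so it voices to [d] by assimilation. /t/ precedes the voiced obstruent /b/, so it voices to [d] by assimilation. /vapgodoetbeotbib/ → vabgodoedbeodbib.
Rule 3 (post-nasal voicing): no segment meets the environment; /vabgodoedbeodbib/ is unchanged.
Rule 4 (stop-cluster e-epenthesis): /b/ and /g/ form a stop–stop cluster, so [e] is inserted between them. /d/ and /b/ form a stop–stop cluster, so [e] is inserted between them. /d/ and /b/ form a stop–stop cluster, so [e] is inserted between them. /vabgodoedbeodbib/ → vabegodoedebeodebib.
Rule 5 (final e-epenthesis): the form ends in the consonant /b/, so [e] is inserted word-finally. /vabegodoedebeodebib/ → vabegodoedebeodebibe.

vabegodoedebeodebibe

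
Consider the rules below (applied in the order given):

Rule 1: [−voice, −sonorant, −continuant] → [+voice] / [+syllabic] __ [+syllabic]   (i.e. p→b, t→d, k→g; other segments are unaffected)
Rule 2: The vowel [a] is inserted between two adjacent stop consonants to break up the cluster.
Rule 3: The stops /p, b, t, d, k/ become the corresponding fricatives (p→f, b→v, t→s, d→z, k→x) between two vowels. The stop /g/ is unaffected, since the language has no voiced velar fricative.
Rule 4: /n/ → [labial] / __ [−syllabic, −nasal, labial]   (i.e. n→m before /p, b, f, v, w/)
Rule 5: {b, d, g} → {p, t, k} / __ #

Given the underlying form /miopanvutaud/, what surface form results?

Rule 1 (intervocalic voicing): /p/ is a voiceless stop between vowels /o/ and /a/, so it voices to [b]. /t/ is a voiceless stop between vowels /u/ and /a/, so it voices to [d]. /miopanvutaud/ → miobanvudaud.
Rule 2 (stop-cluster a-epenthesis): no segment meets the environment; /miobanvudaud/ is unchanged.
Rule 3 (intervocalic spirantization): /b/ is a stop between vowels /o/ and /a/, so it spirantizes to the fricative [v]. /d/ is a stop between vowels /u/ and /a/, so it spirantizes to the fricative [z]. /miobanvudaud/ → miovanvuzaud.
Rule 4 (nasal place assimilation): /n/ precedes the labial consonant /v/, so it assimilates in place to [m]. /miovanvuzaud/ → miovamvuzaud.
Rule 5 (final devoicing): /d/ is a voiced stop in word-final position, so it devoices to [t]. /miovamvuzaud/ → miovamvuzaut.

miovamvuzaut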